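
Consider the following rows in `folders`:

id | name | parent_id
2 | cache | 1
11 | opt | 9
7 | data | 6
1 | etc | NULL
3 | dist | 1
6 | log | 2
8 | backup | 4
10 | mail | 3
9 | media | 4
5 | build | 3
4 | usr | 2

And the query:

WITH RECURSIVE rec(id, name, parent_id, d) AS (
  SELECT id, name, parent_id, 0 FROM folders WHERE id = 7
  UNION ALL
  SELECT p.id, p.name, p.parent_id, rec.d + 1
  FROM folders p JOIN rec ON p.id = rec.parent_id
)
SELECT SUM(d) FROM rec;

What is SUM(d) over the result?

Base: id=7 (data), parent_id=6, d 0.
Iteration 1: join on id=6 -> log (id 6, parent_id=2, d 1).
Iteration 2: join on id=2 -> cache (id 2, parent_id=1, d 2).
Iteration 3: join on id=1 -> etc (id 1, parent_id=NULL, d 3).
Iteration 4: parent_id is NULL; no match; recursion stops.
SUM(d) = 0 + 1 + 2 + 3 = 6.

6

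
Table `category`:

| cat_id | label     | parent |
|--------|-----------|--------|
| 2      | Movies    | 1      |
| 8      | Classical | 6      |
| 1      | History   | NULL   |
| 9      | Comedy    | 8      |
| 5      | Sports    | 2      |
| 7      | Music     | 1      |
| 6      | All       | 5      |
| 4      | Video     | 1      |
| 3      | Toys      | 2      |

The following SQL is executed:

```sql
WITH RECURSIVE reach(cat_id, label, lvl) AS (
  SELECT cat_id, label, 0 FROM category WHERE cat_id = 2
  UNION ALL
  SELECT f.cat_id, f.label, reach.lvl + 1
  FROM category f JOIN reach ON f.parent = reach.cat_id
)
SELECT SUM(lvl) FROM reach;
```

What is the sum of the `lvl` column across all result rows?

11

Base: cat_id=2 (Movies) at lvl 0.
Iteration 1: rows with parent in {2} -> Toys (id 3, lvl 1), Sports (id 5, lvl 1).
Iteration 2: rows with parent in {3,5} -> All (id 6, lvl 2).
Iteration 3: rows with parent in {6} -> Classical (id 8, lvl 3).
Iteration 4: rows with parent in {8} -> Comedy (id 9, lvl 4).
Iteration 5: no rows with parent in {9}; recursion stops.
SUM(lvl) = 0 + 1 + 1 + 2 + 3 + 4 = 11.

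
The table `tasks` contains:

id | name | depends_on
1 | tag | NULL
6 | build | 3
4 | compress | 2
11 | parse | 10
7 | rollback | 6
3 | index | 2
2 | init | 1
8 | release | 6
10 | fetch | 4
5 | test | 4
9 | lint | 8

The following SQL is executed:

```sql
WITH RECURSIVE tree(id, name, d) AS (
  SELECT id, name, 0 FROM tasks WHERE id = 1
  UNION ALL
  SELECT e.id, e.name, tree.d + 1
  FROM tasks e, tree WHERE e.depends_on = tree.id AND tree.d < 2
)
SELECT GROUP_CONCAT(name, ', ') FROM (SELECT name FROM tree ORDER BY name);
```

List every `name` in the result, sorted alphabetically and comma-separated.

Base: id=1 (tag) at d 0.
Iteration 1: rows with depends_on in {1} -> init (id 2, d 1).
Iteration 2: rows with depends_on in {2} -> index (id 3, d 2), compress (id 4, d 2).
Iteration 3: d < 2 fails for all current rows; recursion stops.

compress, index, init, tag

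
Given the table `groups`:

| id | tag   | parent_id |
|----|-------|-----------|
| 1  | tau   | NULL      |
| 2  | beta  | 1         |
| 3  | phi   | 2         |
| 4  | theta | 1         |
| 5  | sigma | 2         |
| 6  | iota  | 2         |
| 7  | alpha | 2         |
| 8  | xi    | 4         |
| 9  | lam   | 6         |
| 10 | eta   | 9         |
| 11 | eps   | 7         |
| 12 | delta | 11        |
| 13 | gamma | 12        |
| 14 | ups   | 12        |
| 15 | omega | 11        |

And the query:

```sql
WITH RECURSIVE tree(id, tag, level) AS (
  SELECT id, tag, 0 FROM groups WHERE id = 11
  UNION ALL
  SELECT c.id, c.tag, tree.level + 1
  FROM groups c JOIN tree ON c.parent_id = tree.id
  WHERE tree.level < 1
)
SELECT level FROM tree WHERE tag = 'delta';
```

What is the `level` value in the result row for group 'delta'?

1

Base: id=11 (eps) at level 0.
Iteration 1: rows with parent_id in {11} -> delta (id 12, level 1), omega (id 15, level 1).
Iteration 2: level < 1 fails for all current rows; recursion stops.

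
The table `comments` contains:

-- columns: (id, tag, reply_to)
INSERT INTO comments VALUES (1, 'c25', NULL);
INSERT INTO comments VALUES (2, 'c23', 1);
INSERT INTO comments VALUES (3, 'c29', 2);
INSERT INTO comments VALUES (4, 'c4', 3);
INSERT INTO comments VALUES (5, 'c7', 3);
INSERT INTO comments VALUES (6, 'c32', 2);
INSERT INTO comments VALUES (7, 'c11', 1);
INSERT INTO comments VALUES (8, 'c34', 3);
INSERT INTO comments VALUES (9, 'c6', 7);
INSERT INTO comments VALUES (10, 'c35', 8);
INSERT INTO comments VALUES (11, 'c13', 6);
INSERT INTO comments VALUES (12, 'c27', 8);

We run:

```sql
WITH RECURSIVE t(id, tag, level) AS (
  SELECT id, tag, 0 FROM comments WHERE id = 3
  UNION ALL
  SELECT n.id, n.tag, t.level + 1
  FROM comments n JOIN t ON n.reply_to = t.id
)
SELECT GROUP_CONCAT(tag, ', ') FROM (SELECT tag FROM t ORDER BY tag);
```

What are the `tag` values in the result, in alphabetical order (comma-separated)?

c27, c29, c34, c35, c4, c7

Base: id=3 (c29) at level 0.
Iteration 1: rows with reply_to in {3} -> c4 (id 4, level 1), c7 (id 5, level 1), c34 (id 8, level 1).
Iteration 2: rows with reply_to in {4,5,8} -> c35 (id 10, level 2), c27 (id 12, level 2).
Iteration 3: no rows with reply_to in {10,12}; recursion stops.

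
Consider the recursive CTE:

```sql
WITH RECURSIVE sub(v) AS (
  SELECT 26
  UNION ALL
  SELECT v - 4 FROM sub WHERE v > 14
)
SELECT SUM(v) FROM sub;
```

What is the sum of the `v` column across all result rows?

Base: v=26.
Iteration 1: 26 > 14 holds -> v = 26 - 4 = 22.
Iteration 2: 22 > 14 holds -> v = 22 - 4 = 18.
Iteration 3: 18 > 14 holds -> v = 18 - 4 = 14.
Iteration 4: 14 > 14 fails; recursion stops.
SUM(v) = 26 + 22 + 18 + 14 = 80.

80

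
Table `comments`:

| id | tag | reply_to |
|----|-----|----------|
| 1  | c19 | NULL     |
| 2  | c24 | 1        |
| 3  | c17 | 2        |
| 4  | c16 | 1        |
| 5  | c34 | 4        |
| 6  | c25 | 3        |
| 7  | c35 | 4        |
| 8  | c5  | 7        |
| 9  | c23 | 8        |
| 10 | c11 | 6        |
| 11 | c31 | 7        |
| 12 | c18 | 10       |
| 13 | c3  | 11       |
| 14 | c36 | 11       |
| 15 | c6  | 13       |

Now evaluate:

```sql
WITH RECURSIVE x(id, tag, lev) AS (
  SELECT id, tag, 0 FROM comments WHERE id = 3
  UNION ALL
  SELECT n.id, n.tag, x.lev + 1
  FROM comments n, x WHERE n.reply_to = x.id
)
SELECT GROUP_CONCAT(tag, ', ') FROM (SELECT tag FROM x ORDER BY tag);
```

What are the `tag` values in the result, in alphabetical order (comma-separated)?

Base: id=3 (c17) at lev 0.
Iteration 1: rows with reply_to in {3} -> c25 (id 6, lev 1).
Iteration 2: rows with reply_to in {6} -> c11 (id 10, lev 2).
Iteration 3: rows with reply_to in {10} -> c18 (id 12, lev 3).
Iteration 4: no rows with reply_to in {12}; recursion stops.

c11, c17, c18, c25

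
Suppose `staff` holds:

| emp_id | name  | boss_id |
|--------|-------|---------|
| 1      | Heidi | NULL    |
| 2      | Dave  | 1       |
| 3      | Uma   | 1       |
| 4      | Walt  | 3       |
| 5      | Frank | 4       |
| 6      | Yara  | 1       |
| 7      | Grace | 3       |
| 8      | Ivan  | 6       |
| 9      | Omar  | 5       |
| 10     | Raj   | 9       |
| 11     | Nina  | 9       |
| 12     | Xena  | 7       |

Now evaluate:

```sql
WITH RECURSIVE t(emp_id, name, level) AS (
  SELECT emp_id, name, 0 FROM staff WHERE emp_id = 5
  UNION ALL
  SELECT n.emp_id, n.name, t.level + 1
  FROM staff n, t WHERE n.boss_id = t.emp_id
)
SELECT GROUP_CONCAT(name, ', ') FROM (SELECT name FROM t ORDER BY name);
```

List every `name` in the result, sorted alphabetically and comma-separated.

Base: emp_id=5 (Frank) at level 0.
Iteration 1: rows with boss_id in {5} -> Omar (id 9, level 1).
Iteration 2: rows with boss_id in {9} -> Raj (id 10, level 2), Nina (id 11, level 2).
Iteration 3: no rows with boss_id in {10,11}; recursion stops.

Frank, Nina, Omar, Raj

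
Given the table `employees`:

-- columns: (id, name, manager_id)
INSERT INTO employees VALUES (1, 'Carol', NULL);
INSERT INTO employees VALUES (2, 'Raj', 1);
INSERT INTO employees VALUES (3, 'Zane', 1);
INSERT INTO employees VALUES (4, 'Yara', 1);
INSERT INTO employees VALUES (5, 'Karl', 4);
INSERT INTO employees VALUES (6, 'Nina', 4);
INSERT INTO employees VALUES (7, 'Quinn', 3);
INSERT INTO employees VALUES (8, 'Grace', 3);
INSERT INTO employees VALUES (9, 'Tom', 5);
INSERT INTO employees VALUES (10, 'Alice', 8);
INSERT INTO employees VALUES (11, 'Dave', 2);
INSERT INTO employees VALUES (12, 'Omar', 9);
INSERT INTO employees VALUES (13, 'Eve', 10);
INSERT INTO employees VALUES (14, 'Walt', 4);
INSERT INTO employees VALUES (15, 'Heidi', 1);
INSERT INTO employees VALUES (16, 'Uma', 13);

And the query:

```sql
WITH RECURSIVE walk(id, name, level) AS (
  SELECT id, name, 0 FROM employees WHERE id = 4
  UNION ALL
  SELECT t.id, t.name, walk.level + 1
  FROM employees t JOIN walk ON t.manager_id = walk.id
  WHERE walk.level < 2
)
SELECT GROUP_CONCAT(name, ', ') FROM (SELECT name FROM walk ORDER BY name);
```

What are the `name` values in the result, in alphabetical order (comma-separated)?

Karl, Nina, Tom, Walt, Yara

Base: id=4 (Yara) at level 0.
Iteration 1: rows with manager_id in {4} -> Karl (id 5, level 1), Nina (id 6, level 1), Walt (id 14, level 1).
Iteration 2: rows with manager_id in {5,6,14} -> Tom (id 9, level 2).
Iteration 3: level < 2 fails for all current rows; recursion stops.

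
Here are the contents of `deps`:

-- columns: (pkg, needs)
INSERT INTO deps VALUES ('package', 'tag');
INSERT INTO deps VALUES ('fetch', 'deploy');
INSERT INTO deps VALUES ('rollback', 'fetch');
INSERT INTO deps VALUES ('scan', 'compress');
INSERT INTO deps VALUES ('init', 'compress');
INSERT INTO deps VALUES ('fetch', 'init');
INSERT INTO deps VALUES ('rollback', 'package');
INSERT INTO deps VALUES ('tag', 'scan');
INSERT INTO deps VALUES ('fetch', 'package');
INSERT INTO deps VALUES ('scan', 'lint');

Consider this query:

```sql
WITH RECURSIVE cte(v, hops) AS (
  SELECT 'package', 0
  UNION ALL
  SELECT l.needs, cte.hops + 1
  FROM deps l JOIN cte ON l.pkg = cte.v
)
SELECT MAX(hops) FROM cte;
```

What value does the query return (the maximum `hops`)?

Base: (package, hops=0).
Iteration 1: edges from {package} -> (tag, hops=1).
Iteration 2: edges from {tag} -> (scan, hops=2).
Iteration 3: edges from {scan} -> (compress, hops=3), (lint, hops=3).
Iteration 4: no outgoing edges from {compress,lint}; recursion stops.
hops values: 0, 1, 2, 3, 3; the maximum is 3.

3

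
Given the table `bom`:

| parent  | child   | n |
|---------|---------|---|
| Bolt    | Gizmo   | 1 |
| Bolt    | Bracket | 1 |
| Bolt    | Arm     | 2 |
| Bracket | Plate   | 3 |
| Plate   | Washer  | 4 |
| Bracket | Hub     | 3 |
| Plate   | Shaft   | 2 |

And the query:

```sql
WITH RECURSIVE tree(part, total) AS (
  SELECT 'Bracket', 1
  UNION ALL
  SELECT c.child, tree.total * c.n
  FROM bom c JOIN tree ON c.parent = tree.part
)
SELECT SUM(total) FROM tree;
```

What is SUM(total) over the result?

25

Base: (Bracket, total=1).
Iteration 1: components of {Bracket} -> Hub = 1*3 = 3, Plate = 1*3 = 3.
Iteration 2: components of {Hub,Plate} -> Shaft = 3*2 = 6, Washer = 3*4 = 12.
Iteration 3: no further components; recursion stops.
SUM(total) = 1 + 3 + 3 + 12 + 6 = 25.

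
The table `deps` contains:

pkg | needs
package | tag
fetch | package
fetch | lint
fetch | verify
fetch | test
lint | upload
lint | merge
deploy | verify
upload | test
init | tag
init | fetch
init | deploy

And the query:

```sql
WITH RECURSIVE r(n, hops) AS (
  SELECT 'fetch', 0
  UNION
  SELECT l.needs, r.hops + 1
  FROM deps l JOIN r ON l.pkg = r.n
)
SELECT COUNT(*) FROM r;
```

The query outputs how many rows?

9

Base: (fetch, hops=0).
Iteration 1: edges from {fetch} -> (lint, hops=1), (package, hops=1), (test, hops=1), (verify, hops=1).
Iteration 2: edges from {lint,package,test,verify} -> (merge, hops=2), (tag, hops=2), (upload, hops=2).
Iteration 3: edges from {merge,tag,upload} -> (test, hops=3).
Iteration 4: no outgoing edges from {test}; recursion stops.
Total rows emitted: 9.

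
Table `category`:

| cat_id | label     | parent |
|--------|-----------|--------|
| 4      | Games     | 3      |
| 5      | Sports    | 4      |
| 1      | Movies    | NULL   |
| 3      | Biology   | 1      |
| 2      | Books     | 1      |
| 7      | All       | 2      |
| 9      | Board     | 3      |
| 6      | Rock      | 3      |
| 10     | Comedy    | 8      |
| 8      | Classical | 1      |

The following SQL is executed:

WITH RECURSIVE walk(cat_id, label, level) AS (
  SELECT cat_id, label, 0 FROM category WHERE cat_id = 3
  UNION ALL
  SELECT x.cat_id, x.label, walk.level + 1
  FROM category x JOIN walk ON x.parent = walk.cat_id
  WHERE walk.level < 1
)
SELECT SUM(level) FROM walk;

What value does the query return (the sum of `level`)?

3

Base: cat_id=3 (Biology) at level 0.
Iteration 1: rows with parent in {3} -> Games (id 4, level 1), Rock (id 6, level 1), Board (id 9, level 1).
Iteration 2: level < 1 fails for all current rows; recursion stops.
SUM(level) = 0 + 1 + 1 + 1 = 3.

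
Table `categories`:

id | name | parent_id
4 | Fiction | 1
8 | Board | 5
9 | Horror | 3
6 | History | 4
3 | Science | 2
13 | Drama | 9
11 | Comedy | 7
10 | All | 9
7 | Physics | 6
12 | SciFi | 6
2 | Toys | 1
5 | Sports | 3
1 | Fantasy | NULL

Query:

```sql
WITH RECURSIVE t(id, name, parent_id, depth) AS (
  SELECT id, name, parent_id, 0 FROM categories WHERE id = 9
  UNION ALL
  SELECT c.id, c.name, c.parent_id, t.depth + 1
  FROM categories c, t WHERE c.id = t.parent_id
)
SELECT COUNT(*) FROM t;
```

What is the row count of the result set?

Base: id=9 (Horror), parent_id=3, depth 0.
Iteration 1: join on id=3 -> Science (id 3, parent_id=2, depth 1).
Iteration 2: join on id=2 -> Toys (id 2, parent_id=1, depth 2).
Iteration 3: join on id=1 -> Fantasy (id 1, parent_id=NULL, depth 3).
Iteration 4: parent_id is NULL; no match; recursion stops.
Total rows emitted: 4.

4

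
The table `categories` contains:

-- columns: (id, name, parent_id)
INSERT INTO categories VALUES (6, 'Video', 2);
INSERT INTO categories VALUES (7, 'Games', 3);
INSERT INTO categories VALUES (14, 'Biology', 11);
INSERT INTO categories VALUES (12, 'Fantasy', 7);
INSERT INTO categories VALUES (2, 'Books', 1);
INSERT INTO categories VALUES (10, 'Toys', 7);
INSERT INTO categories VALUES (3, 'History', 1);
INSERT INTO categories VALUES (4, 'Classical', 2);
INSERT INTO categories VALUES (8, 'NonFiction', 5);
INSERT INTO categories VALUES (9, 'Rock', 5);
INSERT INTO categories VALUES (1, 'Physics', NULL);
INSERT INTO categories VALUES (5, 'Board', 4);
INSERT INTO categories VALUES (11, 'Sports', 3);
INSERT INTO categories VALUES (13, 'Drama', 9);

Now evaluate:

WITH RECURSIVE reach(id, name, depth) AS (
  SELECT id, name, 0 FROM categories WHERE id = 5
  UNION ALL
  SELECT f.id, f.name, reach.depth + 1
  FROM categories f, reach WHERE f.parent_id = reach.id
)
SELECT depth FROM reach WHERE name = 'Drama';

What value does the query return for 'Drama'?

2

Base: id=5 (Board) at depth 0.
Iteration 1: rows with parent_id in {5} -> NonFiction (id 8, depth 1), Rock (id 9, depth 1).
Iteration 2: rows with parent_id in {8,9} -> Drama (id 13, depth 2).
Iteration 3: no rows with parent_id in {13}; recursion stops.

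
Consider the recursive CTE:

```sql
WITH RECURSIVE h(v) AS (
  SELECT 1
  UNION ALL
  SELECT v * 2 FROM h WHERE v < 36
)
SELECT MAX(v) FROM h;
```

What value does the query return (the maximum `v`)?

64

Base: v=1.
Iteration 1: 1 < 36 holds -> v = 1 * 2 = 2.
Iteration 2: 2 < 36 holds -> v = 2 * 2 = 4.
Iteration 3: 4 < 36 holds -> v = 4 * 2 = 8.
Iteration 4: 8 < 36 holds -> v = 8 * 2 = 16.
Iteration 5: 16 < 36 holds -> v = 16 * 2 = 32.
Iteration 6: 32 < 36 holds -> v = 32 * 2 = 64.
Iteration 7: 64 < 36 fails; recursion stops.
v values: 1, 2, 4, 8, 16, 32, 64; the maximum is 64.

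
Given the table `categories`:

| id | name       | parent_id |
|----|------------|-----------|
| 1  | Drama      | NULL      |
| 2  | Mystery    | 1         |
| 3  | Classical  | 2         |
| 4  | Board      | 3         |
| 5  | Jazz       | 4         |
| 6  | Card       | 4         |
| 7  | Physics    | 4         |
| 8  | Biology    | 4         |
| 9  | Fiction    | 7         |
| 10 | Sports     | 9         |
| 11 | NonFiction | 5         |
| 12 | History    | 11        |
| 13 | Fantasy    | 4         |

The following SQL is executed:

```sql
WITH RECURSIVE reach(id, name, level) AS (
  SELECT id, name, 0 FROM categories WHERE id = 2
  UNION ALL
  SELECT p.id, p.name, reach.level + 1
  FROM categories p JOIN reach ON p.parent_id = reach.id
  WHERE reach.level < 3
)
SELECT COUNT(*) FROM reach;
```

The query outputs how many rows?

8

Base: id=2 (Mystery) at level 0.
Iteration 1: rows with parent_id in {2} -> Classical (id 3, level 1).
Iteration 2: rows with parent_id in {3} -> Board (id 4, level 2).
Iteration 3: rows with parent_id in {4} -> Jazz (id 5, level 3), Card (id 6, level 3), Physics (id 7, level 3), Biology (id 8, level 3), Fantasy (id 13, level 3).
Iteration 4: level < 3 fails for all current rows; recursion stops.
Total rows emitted: 8.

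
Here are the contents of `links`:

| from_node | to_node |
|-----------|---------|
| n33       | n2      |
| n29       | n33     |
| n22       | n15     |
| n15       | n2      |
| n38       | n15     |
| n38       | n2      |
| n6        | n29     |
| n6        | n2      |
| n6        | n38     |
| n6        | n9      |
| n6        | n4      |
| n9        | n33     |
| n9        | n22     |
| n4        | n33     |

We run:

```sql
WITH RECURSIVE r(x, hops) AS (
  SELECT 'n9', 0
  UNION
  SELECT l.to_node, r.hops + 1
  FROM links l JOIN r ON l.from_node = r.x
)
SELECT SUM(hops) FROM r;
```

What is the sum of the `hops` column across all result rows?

9

Base: (n9, hops=0).
Iteration 1: edges from {n9} -> (n22, hops=1), (n33, hops=1).
Iteration 2: edges from {n22,n33} -> (n15, hops=2), (n2, hops=2).
Iteration 3: edges from {n15,n2} -> (n2, hops=3).
Iteration 4: no outgoing edges from {n2}; recursion stops.
SUM(hops) = 0 + 1 + 1 + 2 + 2 + 3 = 9.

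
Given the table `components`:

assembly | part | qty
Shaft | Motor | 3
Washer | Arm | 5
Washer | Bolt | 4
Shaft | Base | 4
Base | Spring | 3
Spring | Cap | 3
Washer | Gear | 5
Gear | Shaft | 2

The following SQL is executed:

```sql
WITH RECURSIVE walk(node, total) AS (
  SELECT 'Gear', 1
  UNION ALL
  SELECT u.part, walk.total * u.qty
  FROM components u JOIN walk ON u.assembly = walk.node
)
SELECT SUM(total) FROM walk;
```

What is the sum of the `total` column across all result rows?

Base: (Gear, total=1).
Iteration 1: components of {Gear} -> Shaft = 1*2 = 2.
Iteration 2: components of {Shaft} -> Base = 2*4 = 8, Motor = 2*3 = 6.
Iteration 3: components of {Base,Motor} -> Spring = 8*3 = 24.
Iteration 4: components of {Spring} -> Cap = 24*3 = 72.
Iteration 5: no further components; recursion stops.
SUM(total) = 1 + 2 + 8 + 6 + 24 + 72 = 113.

113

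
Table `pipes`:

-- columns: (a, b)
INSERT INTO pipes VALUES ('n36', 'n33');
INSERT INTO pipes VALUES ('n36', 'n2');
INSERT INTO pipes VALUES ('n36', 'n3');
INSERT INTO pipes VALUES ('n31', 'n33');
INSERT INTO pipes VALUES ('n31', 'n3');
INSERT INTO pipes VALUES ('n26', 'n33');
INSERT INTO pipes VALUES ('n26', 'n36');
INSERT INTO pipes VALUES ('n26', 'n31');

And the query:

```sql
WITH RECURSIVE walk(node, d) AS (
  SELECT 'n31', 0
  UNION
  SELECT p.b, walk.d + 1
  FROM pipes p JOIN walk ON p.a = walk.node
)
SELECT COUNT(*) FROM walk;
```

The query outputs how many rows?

3

Base: (n31, d=0).
Iteration 1: edges from {n31} -> (n3, d=1), (n33, d=1).
Iteration 2: no outgoing edges from {n3,n33}; recursion stops.
Total rows emitted: 3.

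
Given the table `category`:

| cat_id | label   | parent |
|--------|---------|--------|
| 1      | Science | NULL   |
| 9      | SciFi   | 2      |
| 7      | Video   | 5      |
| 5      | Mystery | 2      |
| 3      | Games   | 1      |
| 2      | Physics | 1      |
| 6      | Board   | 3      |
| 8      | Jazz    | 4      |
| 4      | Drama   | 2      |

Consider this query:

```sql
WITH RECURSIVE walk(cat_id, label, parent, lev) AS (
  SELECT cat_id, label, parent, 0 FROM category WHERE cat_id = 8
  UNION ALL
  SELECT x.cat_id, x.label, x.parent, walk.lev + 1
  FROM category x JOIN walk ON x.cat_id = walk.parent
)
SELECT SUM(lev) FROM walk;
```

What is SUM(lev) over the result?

6

Base: cat_id=8 (Jazz), parent=4, lev 0.
Iteration 1: join on cat_id=4 -> Drama (id 4, parent=2, lev 1).
Iteration 2: join on cat_id=2 -> Physics (id 2, parent=1, lev 2).
Iteration 3: join on cat_id=1 -> Science (id 1, parent=NULL, lev 3).
Iteration 4: parent is NULL; no match; recursion stops.
SUM(lev) = 0 + 1 + 2 + 3 = 6.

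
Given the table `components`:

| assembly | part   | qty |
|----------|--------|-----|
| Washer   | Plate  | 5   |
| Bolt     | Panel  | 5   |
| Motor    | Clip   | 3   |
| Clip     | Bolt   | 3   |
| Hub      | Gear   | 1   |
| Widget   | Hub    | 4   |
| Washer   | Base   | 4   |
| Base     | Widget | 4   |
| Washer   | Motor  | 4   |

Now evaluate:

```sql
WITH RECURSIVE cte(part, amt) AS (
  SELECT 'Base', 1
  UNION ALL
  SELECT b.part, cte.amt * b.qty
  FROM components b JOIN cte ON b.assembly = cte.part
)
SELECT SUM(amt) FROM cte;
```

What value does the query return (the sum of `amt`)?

Base: (Base, amt=1).
Iteration 1: components of {Base} -> Widget = 1*4 = 4.
Iteration 2: components of {Widget} -> Hub = 4*4 = 16.
Iteration 3: components of {Hub} -> Gear = 16*1 = 16.
Iteration 4: no further components; recursion stops.
SUM(amt) = 1 + 4 + 16 + 16 = 37.

37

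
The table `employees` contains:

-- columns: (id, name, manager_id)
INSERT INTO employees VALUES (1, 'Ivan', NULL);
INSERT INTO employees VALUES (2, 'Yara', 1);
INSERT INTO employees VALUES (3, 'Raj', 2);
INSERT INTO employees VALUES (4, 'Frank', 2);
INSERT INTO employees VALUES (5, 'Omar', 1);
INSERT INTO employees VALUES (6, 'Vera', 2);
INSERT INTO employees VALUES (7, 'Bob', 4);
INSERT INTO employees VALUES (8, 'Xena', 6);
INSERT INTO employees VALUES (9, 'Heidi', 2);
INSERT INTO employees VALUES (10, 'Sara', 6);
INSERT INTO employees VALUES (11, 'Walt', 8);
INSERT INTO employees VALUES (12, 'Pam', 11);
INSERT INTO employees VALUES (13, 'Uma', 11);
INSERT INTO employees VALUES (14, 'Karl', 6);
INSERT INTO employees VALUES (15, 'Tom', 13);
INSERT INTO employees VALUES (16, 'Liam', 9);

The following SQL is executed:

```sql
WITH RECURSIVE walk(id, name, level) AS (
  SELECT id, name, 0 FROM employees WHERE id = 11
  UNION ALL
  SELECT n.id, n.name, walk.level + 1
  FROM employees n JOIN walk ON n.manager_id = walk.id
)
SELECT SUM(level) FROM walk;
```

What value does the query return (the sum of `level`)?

4

Base: id=11 (Walt) at level 0.
Iteration 1: rows with manager_id in {11} -> Pam (id 12, level 1), Uma (id 13, level 1).
Iteration 2: rows with manager_id in {12,13} -> Tom (id 15, level 2).
Iteration 3: no rows with manager_id in {15}; recursion stops.
SUM(level) = 0 + 1 + 1 + 2 = 4.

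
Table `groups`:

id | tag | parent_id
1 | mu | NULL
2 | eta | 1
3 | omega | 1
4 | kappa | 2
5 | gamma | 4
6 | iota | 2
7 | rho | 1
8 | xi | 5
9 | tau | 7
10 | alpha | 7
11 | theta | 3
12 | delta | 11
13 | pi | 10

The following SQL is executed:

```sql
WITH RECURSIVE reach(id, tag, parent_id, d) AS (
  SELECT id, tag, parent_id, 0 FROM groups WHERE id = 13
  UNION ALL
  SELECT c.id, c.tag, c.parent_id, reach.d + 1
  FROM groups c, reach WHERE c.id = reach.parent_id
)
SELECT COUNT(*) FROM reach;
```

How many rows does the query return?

Base: id=13 (pi), parent_id=10, d 0.
Iteration 1: join on id=10 -> alpha (id 10, parent_id=7, d 1).
Iteration 2: join on id=7 -> rho (id 7, parent_id=1, d 2).
Iteration 3: join on id=1 -> mu (id 1, parent_id=NULL, d 3).
Iteration 4: parent_id is NULL; no match; recursion stops.
Total rows emitted: 4.

4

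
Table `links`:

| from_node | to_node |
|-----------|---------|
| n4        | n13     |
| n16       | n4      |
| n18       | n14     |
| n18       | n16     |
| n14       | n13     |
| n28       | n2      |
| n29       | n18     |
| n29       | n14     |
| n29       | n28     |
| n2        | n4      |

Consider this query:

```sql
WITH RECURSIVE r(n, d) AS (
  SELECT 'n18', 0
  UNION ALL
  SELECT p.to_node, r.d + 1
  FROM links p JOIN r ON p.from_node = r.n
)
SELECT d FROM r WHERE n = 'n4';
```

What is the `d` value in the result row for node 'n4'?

2

Base: (n18, d=0).
Iteration 1: edges from {n18} -> (n14, d=1), (n16, d=1).
Iteration 2: edges from {n14,n16} -> (n13, d=2), (n4, d=2).
Iteration 3: edges from {n13,n4} -> (n13, d=3).
Iteration 4: no outgoing edges from {n13}; recursion stops.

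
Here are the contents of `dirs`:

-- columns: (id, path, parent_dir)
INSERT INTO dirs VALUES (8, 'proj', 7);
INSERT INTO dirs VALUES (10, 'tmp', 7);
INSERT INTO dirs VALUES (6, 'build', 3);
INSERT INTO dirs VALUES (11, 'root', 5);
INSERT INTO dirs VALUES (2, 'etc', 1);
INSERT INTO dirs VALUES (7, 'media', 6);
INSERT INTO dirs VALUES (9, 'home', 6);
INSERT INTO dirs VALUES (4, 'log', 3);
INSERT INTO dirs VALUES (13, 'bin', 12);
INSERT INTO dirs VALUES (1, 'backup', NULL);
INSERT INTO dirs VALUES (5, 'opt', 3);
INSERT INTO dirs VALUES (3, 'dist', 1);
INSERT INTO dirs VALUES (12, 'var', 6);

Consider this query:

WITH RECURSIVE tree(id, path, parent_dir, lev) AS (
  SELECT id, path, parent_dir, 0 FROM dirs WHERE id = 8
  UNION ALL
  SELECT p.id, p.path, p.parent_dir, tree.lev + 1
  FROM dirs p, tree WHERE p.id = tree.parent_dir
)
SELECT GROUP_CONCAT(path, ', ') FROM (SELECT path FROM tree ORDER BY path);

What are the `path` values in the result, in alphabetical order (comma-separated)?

Base: id=8 (proj), parent_dir=7, lev 0.
Iteration 1: join on id=7 -> media (id 7, parent_dir=6, lev 1).
Iteration 2: join on id=6 -> build (id 6, parent_dir=3, lev 2).
Iteration 3: join on id=3 -> dist (id 3, parent_dir=1, lev 3).
Iteration 4: join on id=1 -> backup (id 1, parent_dir=NULL, lev 4).
Iteration 5: parent_dir is NULL; no match; recursion stops.

backup, build, dist, media, proj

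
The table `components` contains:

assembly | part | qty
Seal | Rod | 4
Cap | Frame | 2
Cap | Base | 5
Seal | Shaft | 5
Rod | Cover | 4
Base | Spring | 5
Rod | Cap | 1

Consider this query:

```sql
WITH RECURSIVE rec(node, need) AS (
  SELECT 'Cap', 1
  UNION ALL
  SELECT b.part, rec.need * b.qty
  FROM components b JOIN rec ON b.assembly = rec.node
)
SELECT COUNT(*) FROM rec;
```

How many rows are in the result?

4

Base: (Cap, need=1).
Iteration 1: components of {Cap} -> Base = 1*5 = 5, Frame = 1*2 = 2.
Iteration 2: components of {Base,Frame} -> Spring = 5*5 = 25.
Iteration 3: no further components; recursion stops.
Total rows emitted: 4.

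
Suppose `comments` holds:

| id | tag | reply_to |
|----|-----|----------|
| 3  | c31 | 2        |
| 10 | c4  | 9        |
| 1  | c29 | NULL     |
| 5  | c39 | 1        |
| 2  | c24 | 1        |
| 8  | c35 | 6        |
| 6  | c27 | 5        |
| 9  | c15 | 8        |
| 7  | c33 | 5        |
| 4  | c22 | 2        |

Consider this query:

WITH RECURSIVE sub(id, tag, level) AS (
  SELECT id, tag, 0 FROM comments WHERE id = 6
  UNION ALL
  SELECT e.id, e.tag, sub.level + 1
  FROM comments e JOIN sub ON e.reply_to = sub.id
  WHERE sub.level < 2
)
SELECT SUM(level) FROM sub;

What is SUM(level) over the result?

3

Base: id=6 (c27) at level 0.
Iteration 1: rows with reply_to in {6} -> c35 (id 8, level 1).
Iteration 2: rows with reply_to in {8} -> c15 (id 9, level 2).
Iteration 3: level < 2 fails for all current rows; recursion stops.
SUM(level) = 0 + 1 + 2 = 3.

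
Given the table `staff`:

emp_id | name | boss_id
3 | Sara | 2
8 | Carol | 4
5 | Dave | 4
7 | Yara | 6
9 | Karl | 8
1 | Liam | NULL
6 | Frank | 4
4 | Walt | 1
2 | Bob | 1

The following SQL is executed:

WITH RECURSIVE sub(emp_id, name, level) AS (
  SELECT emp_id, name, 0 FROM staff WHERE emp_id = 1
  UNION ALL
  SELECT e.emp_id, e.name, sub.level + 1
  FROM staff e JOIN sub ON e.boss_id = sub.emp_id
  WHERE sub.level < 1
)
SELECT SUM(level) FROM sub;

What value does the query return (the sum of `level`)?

Base: emp_id=1 (Liam) at level 0.
Iteration 1: rows with boss_id in {1} -> Bob (id 2, level 1), Walt (id 4, level 1).
Iteration 2: level < 1 fails for all current rows; recursion stops.
SUM(level) = 0 + 1 + 1 = 2.

2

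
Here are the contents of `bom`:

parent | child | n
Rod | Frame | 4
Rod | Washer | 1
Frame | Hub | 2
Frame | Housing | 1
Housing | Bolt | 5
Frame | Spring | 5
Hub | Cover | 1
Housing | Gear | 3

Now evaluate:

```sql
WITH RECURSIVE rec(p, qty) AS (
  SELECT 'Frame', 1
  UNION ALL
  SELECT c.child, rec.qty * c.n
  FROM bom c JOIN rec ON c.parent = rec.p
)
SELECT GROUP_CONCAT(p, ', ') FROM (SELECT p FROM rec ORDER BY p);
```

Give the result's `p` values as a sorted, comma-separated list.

Base: (Frame, qty=1).
Iteration 1: components of {Frame} -> Housing = 1*1 = 1, Hub = 1*2 = 2, Spring = 1*5 = 5.
Iteration 2: components of {Housing,Hub,Spring} -> Bolt = 1*5 = 5, Cover = 2*1 = 2, Gear = 1*3 = 3.
Iteration 3: no further components; recursion stops.

Bolt, Cover, Frame, Gear, Housing, Hub, Spring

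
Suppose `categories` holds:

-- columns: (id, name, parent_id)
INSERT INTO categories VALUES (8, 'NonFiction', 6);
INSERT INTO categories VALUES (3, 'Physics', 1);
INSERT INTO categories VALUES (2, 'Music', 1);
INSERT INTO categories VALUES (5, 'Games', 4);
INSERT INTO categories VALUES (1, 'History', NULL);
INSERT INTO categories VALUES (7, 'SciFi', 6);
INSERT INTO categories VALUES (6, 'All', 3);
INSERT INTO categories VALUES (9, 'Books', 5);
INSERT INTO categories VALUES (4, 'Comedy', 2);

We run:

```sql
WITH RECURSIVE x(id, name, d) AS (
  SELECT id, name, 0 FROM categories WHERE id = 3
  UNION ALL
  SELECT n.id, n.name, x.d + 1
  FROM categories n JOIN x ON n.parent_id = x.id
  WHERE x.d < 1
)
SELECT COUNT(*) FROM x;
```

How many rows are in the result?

2

Base: id=3 (Physics) at d 0.
Iteration 1: rows with parent_id in {3} -> All (id 6, d 1).
Iteration 2: d < 1 fails for all current rows; recursion stops.
Total rows emitted: 2.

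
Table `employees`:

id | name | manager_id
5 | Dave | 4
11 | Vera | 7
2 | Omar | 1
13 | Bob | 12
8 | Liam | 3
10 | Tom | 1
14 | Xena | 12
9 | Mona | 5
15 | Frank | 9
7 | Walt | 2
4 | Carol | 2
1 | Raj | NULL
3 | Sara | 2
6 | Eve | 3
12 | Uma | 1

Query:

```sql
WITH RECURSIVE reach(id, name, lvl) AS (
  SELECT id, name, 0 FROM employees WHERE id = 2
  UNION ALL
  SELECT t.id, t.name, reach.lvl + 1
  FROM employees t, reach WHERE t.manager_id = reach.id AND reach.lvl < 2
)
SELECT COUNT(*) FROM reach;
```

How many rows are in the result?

8

Base: id=2 (Omar) at lvl 0.
Iteration 1: rows with manager_id in {2} -> Sara (id 3, lvl 1), Carol (id 4, lvl 1), Walt (id 7, lvl 1).
Iteration 2: rows with manager_id in {3,4,7} -> Dave (id 5, lvl 2), Eve (id 6, lvl 2), Liam (id 8, lvl 2), Vera (id 11, lvl 2).
Iteration 3: lvl < 2 fails for all current rows; recursion stops.
Total rows emitted: 8.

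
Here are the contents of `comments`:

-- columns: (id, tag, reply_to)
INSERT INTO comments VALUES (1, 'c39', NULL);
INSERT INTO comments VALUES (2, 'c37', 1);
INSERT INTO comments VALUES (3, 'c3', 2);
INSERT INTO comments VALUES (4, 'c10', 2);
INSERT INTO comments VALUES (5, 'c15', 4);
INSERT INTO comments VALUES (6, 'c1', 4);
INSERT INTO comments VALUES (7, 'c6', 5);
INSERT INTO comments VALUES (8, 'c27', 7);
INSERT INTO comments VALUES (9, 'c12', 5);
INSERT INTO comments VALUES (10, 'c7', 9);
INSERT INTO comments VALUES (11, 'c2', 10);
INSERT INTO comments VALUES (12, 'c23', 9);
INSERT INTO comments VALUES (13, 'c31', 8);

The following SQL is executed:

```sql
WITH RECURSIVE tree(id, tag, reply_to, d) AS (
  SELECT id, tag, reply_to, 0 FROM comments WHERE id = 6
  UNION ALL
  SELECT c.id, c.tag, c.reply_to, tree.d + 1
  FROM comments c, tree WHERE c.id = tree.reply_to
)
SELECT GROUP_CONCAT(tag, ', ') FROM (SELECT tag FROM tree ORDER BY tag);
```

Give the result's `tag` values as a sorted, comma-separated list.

c1, c10, c37, c39

Base: id=6 (c1), reply_to=4, d 0.
Iteration 1: join on id=4 -> c10 (id 4, reply_to=2, d 1).
Iteration 2: join on id=2 -> c37 (id 2, reply_to=1, d 2).
Iteration 3: join on id=1 -> c39 (id 1, reply_to=NULL, d 3).
Iteration 4: reply_to is NULL; no match; recursion stops.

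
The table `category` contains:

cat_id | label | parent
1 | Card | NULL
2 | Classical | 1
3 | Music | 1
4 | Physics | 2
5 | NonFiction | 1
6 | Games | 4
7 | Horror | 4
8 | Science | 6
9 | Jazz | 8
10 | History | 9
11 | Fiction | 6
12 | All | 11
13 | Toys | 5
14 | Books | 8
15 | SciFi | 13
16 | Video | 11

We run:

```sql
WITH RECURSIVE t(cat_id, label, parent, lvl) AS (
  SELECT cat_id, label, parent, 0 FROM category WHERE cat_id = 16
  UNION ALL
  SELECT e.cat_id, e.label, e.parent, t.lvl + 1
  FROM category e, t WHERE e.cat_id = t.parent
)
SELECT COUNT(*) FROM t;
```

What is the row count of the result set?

6

Base: cat_id=16 (Video), parent=11, lvl 0.
Iteration 1: join on cat_id=11 -> Fiction (id 11, parent=6, lvl 1).
Iteration 2: join on cat_id=6 -> Games (id 6, parent=4, lvl 2).
Iteration 3: join on cat_id=4 -> Physics (id 4, parent=2, lvl 3).
Iteration 4: join on cat_id=2 -> Classical (id 2, parent=1, lvl 4).
Iteration 5: join on cat_id=1 -> Card (id 1, parent=NULL, lvl 5).
Iteration 6: parent is NULL; no match; recursion stops.
Total rows emitted: 6.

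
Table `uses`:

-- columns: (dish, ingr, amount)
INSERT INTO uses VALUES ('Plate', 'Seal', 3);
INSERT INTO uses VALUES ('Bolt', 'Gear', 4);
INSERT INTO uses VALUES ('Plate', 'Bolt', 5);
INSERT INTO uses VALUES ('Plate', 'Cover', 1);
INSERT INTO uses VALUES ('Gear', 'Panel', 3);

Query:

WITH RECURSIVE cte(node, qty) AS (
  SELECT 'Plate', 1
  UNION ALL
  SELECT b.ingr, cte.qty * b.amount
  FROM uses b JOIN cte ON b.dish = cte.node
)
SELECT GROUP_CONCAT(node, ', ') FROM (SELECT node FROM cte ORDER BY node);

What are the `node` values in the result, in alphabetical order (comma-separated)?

Bolt, Cover, Gear, Panel, Plate, Seal

Base: (Plate, qty=1).
Iteration 1: components of {Plate} -> Bolt = 1*5 = 5, Cover = 1*1 = 1, Seal = 1*3 = 3.
Iteration 2: components of {Bolt,Cover,Seal} -> Gear = 5*4 = 20.
Iteration 3: components of {Gear} -> Panel = 20*3 = 60.
Iteration 4: no further components; recursion stops.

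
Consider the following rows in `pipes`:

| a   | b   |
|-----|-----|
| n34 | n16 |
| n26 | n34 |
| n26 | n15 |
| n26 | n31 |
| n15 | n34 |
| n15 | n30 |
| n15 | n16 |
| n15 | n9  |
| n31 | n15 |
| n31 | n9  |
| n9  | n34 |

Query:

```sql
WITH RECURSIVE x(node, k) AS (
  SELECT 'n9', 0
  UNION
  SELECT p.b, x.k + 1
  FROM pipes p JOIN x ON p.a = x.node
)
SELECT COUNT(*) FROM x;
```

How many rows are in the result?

Base: (n9, k=0).
Iteration 1: edges from {n9} -> (n34, k=1).
Iteration 2: edges from {n34} -> (n16, k=2).
Iteration 3: no outgoing edges from {n16}; recursion stops.
Total rows emitted: 3.

3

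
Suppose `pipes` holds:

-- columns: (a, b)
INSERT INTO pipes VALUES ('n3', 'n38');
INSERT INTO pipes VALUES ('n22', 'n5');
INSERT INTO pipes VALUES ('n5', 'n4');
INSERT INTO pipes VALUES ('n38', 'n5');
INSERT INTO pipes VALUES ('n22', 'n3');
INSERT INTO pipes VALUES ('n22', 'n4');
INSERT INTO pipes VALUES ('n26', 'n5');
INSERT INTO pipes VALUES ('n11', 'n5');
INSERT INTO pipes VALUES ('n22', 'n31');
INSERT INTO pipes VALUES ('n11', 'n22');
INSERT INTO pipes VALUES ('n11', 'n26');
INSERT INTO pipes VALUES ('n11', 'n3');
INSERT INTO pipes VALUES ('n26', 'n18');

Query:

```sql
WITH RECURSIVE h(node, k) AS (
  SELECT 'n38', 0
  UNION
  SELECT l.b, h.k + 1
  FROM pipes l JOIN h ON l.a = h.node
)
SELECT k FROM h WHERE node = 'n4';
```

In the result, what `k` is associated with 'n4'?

Base: (n38, k=0).
Iteration 1: edges from {n38} -> (n5, k=1).
Iteration 2: edges from {n5} -> (n4, k=2).
Iteration 3: no outgoing edges from {n4}; recursion stops.

2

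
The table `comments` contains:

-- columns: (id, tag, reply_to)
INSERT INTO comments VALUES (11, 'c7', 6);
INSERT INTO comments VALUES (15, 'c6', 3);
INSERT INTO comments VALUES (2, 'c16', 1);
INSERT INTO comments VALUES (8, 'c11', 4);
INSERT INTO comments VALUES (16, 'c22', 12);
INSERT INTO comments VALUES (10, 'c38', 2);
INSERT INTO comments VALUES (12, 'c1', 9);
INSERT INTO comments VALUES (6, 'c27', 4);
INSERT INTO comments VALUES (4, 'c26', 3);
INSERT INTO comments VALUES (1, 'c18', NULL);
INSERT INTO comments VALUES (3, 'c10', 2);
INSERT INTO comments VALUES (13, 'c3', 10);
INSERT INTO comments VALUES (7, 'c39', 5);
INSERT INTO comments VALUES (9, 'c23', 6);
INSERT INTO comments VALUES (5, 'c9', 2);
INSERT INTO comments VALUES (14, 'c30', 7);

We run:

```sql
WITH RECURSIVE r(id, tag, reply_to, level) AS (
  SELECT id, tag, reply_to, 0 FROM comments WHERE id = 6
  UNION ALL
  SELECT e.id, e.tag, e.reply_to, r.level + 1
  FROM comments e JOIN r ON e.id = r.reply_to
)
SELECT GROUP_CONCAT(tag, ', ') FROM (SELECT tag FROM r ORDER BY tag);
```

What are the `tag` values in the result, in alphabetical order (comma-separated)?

Base: id=6 (c27), reply_to=4, level 0.
Iteration 1: join on id=4 -> c26 (id 4, reply_to=3, level 1).
Iteration 2: join on id=3 -> c10 (id 3, reply_to=2, level 2).
Iteration 3: join on id=2 -> c16 (id 2, reply_to=1, level 3).
Iteration 4: join on id=1 -> c18 (id 1, reply_to=NULL, level 4).
Iteration 5: reply_to is NULL; no match; recursion stops.

c10, c16, c18, c26, c27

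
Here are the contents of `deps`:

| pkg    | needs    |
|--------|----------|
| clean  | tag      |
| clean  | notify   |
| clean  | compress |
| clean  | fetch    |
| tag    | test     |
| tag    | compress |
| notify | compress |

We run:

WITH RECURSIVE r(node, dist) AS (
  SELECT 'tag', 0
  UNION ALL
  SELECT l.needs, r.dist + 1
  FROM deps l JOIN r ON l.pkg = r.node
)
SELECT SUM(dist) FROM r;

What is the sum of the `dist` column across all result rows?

2

Base: (tag, dist=0).
Iteration 1: edges from {tag} -> (compress, dist=1), (test, dist=1).
Iteration 2: no outgoing edges from {compress,test}; recursion stops.
SUM(dist) = 0 + 1 + 1 = 2.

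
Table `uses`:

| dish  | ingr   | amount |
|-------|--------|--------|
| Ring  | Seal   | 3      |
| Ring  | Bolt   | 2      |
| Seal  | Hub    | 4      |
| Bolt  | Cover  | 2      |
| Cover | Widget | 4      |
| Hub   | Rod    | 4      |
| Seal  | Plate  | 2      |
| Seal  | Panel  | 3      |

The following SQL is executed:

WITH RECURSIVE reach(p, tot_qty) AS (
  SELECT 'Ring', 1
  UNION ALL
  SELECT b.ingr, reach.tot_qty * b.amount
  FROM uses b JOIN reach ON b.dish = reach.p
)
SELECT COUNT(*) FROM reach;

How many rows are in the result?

Base: (Ring, tot_qty=1).
Iteration 1: components of {Ring} -> Bolt = 1*2 = 2, Seal = 1*3 = 3.
Iteration 2: components of {Bolt,Seal} -> Cover = 2*2 = 4, Hub = 3*4 = 12, Panel = 3*3 = 9, Plate = 3*2 = 6.
Iteration 3: components of {Cover,Hub,Panel,Plate} -> Rod = 12*4 = 48, Widget = 4*4 = 16.
Iteration 4: no further components; recursion stops.
Total rows emitted: 9.

9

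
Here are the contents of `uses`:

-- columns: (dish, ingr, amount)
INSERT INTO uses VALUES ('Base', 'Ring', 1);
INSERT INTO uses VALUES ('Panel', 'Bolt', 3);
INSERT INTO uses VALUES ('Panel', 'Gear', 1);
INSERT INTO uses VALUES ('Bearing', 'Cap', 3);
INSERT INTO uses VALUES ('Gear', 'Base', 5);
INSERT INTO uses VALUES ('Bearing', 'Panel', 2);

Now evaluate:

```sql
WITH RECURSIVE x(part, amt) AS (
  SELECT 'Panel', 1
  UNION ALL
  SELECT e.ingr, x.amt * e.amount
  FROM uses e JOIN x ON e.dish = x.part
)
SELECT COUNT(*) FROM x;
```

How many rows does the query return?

Base: (Panel, amt=1).
Iteration 1: components of {Panel} -> Bolt = 1*3 = 3, Gear = 1*1 = 1.
Iteration 2: components of {Bolt,Gear} -> Base = 1*5 = 5.
Iteration 3: components of {Base} -> Ring = 5*1 = 5.
Iteration 4: no further components; recursion stops.
Total rows emitted: 5.

5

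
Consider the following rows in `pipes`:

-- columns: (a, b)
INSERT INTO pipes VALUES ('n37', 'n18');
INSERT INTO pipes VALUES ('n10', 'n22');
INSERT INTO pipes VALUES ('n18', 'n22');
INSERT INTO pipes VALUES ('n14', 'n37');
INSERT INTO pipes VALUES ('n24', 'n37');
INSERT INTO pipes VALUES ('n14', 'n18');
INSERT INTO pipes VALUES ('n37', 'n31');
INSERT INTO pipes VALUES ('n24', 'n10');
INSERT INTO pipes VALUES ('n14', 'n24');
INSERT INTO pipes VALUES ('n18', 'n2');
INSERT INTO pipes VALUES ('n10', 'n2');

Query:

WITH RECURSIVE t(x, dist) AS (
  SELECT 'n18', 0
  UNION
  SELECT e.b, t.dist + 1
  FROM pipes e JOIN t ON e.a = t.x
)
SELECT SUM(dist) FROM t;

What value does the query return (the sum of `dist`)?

2

Base: (n18, dist=0).
Iteration 1: edges from {n18} -> (n2, dist=1), (n22, dist=1).
Iteration 2: no outgoing edges from {n2,n22}; recursion stops.
SUM(dist) = 0 + 1 + 1 = 2.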